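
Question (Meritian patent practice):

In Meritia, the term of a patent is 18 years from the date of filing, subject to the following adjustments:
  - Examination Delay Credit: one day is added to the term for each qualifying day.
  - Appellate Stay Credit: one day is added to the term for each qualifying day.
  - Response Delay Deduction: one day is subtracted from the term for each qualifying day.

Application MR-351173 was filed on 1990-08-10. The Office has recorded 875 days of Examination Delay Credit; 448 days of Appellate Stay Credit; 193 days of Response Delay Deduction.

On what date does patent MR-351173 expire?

Base term: filing date + 18 years → 10 August 2008.
Examination Delay Credit: +875 days → 2 January 2011.
Appellate Stay Credit: +448 days → 25 March 2012.
Response Delay Deduction: −193 days → 14 September 2011.

2011-09-14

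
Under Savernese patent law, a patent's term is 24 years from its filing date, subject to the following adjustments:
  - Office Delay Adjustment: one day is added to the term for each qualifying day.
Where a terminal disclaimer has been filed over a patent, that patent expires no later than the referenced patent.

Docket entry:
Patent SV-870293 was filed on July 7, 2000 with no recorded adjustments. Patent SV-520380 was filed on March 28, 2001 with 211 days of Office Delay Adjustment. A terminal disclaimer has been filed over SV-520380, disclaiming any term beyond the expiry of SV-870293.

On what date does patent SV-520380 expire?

Natural term of SV-520380:
  Base: filing + 24 years → 28 March 2025.
  Office Delay Adjustment: +211 days → 25 October 2025.
Expiry of referenced patent SV-870293:
  Base: filing + 24 years → 7 July 2024.
Terminal disclaimer: SV-520380 expires on the earlier of 25 October 2025 and 7 July 2024.

2024-07-07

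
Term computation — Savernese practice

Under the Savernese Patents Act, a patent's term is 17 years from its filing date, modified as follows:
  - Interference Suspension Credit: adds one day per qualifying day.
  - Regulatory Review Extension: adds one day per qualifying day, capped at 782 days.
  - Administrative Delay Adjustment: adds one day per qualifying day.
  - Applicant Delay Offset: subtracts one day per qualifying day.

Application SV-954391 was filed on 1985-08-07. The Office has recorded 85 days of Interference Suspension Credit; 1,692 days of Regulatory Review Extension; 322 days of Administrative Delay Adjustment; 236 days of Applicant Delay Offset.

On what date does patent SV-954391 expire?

March 17, 2005

Base term: filing date + 17 years → 7 August 2002.
Interference Suspension Credit: +85 days → 31 October 2002.
Regulatory Review Extension: 1692 days claimed exceeds the 782-day cap, so +782 days → 21 December 2004.
Administrative Delay Adjustment: +322 days → 8 November 2005.
Applicant Delay Offset: −236 days → 17 March 2005.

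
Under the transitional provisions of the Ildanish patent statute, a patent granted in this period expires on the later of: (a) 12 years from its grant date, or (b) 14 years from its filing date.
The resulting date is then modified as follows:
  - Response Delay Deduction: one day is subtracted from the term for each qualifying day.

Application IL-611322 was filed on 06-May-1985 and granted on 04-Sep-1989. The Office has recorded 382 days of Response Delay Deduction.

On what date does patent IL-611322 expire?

August 18, 2000

(a) grant + 12 years → 4 September 2001.
(b) filing + 14 years → 6 May 1999.
Later of the two: 4 September 2001.
Response Delay Deduction: −382 days → 18 August 2000.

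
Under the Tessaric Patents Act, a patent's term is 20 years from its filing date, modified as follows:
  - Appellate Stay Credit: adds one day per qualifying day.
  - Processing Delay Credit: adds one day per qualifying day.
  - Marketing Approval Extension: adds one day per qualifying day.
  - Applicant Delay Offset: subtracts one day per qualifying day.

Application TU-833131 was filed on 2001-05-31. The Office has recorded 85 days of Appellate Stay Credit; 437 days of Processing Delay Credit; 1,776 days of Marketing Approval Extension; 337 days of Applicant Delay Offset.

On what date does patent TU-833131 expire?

2026-10-13

Base term: filing date + 20 years → 31 May 2021.
Appellate Stay Credit: +85 days → 24 August 2021.
Processing Delay Credit: +437 days → 4 November 2022.
Marketing Approval Extension: +1776 days → 15 September 2027.
Applicant Delay Offset: −337 days → 13 October 2026.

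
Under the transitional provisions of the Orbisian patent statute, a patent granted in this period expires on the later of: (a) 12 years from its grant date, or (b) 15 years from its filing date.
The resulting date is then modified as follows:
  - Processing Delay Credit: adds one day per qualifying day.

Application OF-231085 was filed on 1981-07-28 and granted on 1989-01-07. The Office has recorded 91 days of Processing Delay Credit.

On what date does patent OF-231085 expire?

(a) grant + 12 years → 7 January 2001.
(b) filing + 15 years → 28 July 1996.
Later of the two: 7 January 2001.
Processing Delay Credit: +91 days → 8 April 2001.

April 8, 2001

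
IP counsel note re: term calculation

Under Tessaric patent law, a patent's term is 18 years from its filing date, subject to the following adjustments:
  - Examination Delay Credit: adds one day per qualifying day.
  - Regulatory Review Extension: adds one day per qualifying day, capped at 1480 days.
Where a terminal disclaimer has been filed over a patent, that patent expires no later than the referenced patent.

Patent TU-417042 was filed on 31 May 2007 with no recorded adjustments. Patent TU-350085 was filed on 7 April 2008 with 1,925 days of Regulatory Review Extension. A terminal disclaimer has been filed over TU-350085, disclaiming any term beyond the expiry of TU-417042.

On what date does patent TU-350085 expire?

2025-05-31

Natural term of TU-350085:
  Base: filing + 18 years → 7 April 2026.
  Regulatory Review Extension: 1925 days claimed exceeds the 1480-day cap, so +1480 days → 26 April 2030.
Expiry of referenced patent TU-417042:
  Base: filing + 18 years → 31 May 2025.
Terminal disclaimer: TU-350085 expires on the earlier of 26 April 2030 and 31 May 2025.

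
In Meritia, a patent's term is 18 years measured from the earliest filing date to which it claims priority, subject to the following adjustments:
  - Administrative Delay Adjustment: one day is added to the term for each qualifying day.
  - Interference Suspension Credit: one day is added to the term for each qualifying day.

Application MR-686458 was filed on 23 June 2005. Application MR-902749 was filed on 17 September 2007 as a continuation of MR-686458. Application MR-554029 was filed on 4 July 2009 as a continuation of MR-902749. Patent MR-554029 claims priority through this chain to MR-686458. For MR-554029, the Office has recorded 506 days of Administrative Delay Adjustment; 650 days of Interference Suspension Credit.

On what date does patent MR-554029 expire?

2026-08-22

Earliest priority filing: 23 June 2005.
Base term: 23 June 2005 + 18 years → 23 June 2023.
Administrative Delay Adjustment: +506 days → 10 November 2024.
Interference Suspension Credit: +650 days → 22 August 2026.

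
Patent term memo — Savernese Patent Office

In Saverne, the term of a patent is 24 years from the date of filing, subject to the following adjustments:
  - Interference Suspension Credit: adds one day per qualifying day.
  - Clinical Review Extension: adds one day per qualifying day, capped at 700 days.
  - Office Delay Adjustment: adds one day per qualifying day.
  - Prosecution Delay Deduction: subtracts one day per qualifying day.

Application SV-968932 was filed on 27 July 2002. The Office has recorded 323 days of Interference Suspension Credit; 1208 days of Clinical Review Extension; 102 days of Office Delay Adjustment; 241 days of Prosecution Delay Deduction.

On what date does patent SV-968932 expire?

December 27, 2028

Base term: filing date + 24 years → 27 July 2026.
Interference Suspension Credit: +323 days → 15 June 2027.
Clinical Review Extension: 1208 days claimed exceeds the 700-day cap, so +700 days → 15 May 2029.
Office Delay Adjustment: +102 days → 25 August 2029.
Prosecution Delay Deduction: −241 days → 27 December 2028.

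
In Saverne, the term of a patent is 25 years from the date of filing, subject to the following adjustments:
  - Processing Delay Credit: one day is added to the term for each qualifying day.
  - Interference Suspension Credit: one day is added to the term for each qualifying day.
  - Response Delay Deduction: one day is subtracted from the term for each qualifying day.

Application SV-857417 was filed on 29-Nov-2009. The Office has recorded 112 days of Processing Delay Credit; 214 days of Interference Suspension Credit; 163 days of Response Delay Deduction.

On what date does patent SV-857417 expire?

Base term: filing date + 25 years → 29 November 2034.
Processing Delay Credit: +112 days → 21 March 2035.
Interference Suspension Credit: +214 days → 21 October 2035.
Response Delay Deduction: −163 days → 11 May 2035.

2035-05-11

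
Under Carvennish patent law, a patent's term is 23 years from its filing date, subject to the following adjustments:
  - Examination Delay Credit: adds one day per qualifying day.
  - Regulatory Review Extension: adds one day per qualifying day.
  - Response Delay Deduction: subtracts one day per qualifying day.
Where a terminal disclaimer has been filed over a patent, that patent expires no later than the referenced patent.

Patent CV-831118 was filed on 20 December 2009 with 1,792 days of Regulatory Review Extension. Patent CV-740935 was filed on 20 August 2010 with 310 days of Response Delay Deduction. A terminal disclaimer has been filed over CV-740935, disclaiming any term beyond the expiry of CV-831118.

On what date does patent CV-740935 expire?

October 14, 2032

Natural term of CV-740935:
  Base: filing + 23 years → 20 August 2033.
  Response Delay Deduction: −310 days → 14 October 2032.
Expiry of referenced patent CV-831118:
  Base: filing + 23 years → 20 December 2032.
  Regulatory Review Extension: +1792 days → 16 November 2037.
Terminal disclaimer: CV-740935 expires on the earlier of 14 October 2032 and 16 November 2037.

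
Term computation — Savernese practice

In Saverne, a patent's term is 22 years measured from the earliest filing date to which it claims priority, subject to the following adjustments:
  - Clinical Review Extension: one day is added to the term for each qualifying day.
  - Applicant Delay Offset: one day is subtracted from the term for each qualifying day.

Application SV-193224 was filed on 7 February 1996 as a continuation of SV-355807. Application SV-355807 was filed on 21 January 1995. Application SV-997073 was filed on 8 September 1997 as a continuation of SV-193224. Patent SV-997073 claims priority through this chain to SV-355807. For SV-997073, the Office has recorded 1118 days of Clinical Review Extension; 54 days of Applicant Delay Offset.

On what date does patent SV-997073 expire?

Earliest priority filing: 21 January 1995.
Base term: 21 January 1995 + 22 years → 21 January 2017.
Clinical Review Extension: +1118 days → 13 February 2020.
Applicant Delay Offset: −54 days → 21 December 2019.

2019-12-21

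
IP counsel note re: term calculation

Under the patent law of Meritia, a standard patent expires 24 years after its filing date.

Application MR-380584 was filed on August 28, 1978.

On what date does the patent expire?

2002-08-28

Filing date + 24 years → 28 August 2002.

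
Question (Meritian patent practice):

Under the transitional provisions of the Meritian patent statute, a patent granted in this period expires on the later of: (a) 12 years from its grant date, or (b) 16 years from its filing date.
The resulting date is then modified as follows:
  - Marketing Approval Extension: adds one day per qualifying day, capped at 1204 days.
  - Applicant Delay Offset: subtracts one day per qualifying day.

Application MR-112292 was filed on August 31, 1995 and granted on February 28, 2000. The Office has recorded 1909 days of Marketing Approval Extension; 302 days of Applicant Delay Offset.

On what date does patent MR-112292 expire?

2014-08-18

(a) grant + 12 years → 28 February 2012.
(b) filing + 16 years → 31 August 2011.
Later of the two: 28 February 2012.
Marketing Approval Extension: 1909 days claimed exceeds the 1204-day cap, so +1204 days → 16 June 2015.
Applicant Delay Offset: −302 days → 18 August 2014.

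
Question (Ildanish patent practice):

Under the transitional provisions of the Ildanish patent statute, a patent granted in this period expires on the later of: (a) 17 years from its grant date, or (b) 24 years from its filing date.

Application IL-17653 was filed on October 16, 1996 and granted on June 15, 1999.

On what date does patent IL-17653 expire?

(a) grant + 17 years → 15 June 2016.
(b) filing + 24 years → 16 October 2020.
Later of the two: 16 October 2020.

October 16, 2020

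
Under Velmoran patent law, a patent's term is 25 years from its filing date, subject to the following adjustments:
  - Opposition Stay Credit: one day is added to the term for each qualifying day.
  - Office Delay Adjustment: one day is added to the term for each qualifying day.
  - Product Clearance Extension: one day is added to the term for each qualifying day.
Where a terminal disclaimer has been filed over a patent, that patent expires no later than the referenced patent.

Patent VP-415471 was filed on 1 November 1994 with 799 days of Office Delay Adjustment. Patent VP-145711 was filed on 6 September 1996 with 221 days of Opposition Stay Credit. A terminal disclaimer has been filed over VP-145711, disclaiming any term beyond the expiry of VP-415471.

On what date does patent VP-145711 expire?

2022-01-08

Natural term of VP-145711:
  Base: filing + 25 years → 6 September 2021.
  Opposition Stay Credit: +221 days → 15 April 2022.
Expiry of referenced patent VP-415471:
  Base: filing + 25 years → 1 November 2019.
  Office Delay Adjustment: +799 days → 8 January 2022.
Terminal disclaimer: VP-145711 expires on the earlier of 15 April 2022 and 8 January 2022.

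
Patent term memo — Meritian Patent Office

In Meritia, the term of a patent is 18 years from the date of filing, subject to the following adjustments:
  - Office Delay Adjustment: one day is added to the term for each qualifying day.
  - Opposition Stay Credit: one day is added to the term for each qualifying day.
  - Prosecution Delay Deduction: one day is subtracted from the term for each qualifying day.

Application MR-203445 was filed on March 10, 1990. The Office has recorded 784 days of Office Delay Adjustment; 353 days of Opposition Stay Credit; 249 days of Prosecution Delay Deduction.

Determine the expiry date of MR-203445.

Base term: filing date + 18 years → 10 March 2008.
Office Delay Adjustment: +784 days → 3 May 2010.
Opposition Stay Credit: +353 days → 21 April 2011.
Prosecution Delay Deduction: −249 days → 15 August 2010.

August 15, 2010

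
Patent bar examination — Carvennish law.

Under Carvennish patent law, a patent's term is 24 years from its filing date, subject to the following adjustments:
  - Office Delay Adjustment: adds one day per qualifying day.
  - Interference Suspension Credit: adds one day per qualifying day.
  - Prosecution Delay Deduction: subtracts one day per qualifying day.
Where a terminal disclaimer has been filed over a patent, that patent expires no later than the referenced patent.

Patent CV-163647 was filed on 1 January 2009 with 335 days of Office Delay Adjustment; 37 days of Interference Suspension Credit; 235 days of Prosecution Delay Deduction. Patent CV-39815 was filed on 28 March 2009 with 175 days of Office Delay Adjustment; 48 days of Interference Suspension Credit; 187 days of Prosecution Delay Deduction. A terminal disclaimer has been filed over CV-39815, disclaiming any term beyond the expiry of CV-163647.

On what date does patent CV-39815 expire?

May 3, 2033

Natural term of CV-39815:
  Base: filing + 24 years → 28 March 2033.
  Office Delay Adjustment: +175 days → 19 September 2033.
  Interference Suspension Credit: +48 days → 6 November 2033.
  Prosecution Delay Deduction: −187 days → 3 May 2033.
Expiry of referenced patent CV-163647:
  Base: filing + 24 years → 1 January 2033.
  Office Delay Adjustment: +335 days → 2 December 2033.
  Interference Suspension Credit: +37 days → 8 January 2034.
  Prosecution Delay Deduction: −235 days → 18 May 2033.
Terminal disclaimer: CV-39815 expires on the earlier of 3 May 2033 and 18 May 2033.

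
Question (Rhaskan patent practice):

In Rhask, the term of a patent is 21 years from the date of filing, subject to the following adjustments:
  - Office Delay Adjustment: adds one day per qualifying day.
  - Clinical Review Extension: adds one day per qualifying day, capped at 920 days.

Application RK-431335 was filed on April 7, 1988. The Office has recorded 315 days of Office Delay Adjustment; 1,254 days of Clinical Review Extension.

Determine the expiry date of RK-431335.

Base term: filing date + 21 years → 7 April 2009.
Office Delay Adjustment: +315 days → 16 February 2010.
Clinical Review Extension: 1254 days claimed exceeds the 920-day cap, so +920 days → 24 August 2012.

2012-08-24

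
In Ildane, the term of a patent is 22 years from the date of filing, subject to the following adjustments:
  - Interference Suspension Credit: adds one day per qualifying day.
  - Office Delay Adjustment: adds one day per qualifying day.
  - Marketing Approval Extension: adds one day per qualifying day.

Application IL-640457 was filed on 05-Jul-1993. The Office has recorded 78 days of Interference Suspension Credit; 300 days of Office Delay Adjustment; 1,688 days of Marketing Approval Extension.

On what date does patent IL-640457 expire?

Base term: filing date + 22 years → 5 July 2015.
Interference Suspension Credit: +78 days → 21 September 2015.
Office Delay Adjustment: +300 days → 17 July 2016.
Marketing Approval Extension: +1688 days → 1 March 2021.

2021-03-01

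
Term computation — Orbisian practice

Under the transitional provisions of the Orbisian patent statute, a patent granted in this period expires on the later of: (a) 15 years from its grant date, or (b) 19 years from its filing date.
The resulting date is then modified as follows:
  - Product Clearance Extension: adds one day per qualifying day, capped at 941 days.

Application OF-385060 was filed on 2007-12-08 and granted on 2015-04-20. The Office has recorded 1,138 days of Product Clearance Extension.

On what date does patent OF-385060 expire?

November 16, 2032

(a) grant + 15 years → 20 April 2030.
(b) filing + 19 years → 8 December 2026.
Later of the two: 20 April 2030.
Product Clearance Extension: 1138 days claimed exceeds the 941-day cap, so +941 days → 16 November 2032.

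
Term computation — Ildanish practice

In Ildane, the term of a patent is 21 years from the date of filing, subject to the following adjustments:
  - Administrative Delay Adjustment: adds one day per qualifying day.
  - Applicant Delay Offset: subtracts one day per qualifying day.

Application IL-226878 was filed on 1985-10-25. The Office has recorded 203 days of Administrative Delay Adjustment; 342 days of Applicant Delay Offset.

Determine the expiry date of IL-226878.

June 8, 2006

Base term: filing date + 21 years → 25 October 2006.
Administrative Delay Adjustment: +203 days → 16 May 2007.
Applicant Delay Offset: −342 days → 8 June 2006.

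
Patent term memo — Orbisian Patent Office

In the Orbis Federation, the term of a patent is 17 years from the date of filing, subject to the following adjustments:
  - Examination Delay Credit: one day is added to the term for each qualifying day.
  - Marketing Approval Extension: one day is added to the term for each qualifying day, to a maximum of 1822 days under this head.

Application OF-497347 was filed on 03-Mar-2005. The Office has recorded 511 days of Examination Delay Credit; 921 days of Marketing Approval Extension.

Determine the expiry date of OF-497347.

2026-02-02

Base term: filing date + 17 years → 3 March 2022.
Examination Delay Credit: +511 days → 27 July 2023.
Marketing Approval Extension: 921 days (within the 1822-day cap) → +921 days → 2 February 2026.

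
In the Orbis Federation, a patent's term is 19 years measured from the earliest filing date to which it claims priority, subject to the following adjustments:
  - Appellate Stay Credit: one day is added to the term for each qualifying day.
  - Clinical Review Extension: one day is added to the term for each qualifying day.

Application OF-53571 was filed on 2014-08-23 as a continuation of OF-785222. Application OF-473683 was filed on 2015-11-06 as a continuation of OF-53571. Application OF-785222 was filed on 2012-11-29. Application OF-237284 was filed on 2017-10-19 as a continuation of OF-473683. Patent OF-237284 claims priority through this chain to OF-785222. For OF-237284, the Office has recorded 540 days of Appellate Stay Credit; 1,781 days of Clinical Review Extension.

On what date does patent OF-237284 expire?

Earliest priority filing: 29 November 2012.
Base term: 29 November 2012 + 19 years → 29 November 2031.
Appellate Stay Credit: +540 days → 22 May 2033.
Clinical Review Extension: +1781 days → 7 April 2038.

2038-04-07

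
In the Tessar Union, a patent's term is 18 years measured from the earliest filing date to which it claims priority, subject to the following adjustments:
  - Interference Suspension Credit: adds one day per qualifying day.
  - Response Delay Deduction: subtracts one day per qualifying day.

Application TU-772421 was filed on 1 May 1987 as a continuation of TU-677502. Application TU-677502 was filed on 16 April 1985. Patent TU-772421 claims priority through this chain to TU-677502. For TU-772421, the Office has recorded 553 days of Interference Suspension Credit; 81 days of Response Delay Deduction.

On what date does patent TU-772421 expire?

Earliest priority filing: 16 April 1985.
Base term: 16 April 1985 + 18 years → 16 April 2003.
Interference Suspension Credit: +553 days → 20 October 2004.
Response Delay Deduction: −81 days → 31 July 2004.

2004-07-31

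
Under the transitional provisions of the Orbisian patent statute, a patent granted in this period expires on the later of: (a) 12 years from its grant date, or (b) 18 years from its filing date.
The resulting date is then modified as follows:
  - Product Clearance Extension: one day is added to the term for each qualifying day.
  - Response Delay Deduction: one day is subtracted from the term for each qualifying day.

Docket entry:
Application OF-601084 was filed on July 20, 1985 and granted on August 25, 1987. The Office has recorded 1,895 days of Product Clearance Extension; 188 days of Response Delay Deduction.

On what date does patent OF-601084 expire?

(a) grant + 12 years → 25 August 1999.
(b) filing + 18 years → 20 July 2003.
Later of the two: 20 July 2003.
Product Clearance Extension: +1895 days → 26 September 2008.
Response Delay Deduction: −188 days → 22 March 2008.

2008-03-22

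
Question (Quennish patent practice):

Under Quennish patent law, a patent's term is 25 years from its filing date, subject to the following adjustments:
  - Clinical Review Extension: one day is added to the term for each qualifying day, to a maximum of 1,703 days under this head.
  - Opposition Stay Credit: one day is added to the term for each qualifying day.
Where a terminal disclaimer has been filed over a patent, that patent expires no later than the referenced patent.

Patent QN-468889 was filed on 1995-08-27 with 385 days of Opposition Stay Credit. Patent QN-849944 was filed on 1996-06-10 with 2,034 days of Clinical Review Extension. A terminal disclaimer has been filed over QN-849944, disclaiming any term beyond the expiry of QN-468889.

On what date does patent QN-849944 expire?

Natural term of QN-849944:
  Base: filing + 25 years → 10 June 2021.
  Clinical Review Extension: 2034 days claimed exceeds the 1703-day cap, so +1703 days → 7 February 2026.
Expiry of referenced patent QN-468889:
  Base: filing + 25 years → 27 August 2020.
  Opposition Stay Credit: +385 days → 16 September 2021.
Terminal disclaimer: QN-849944 expires on the earlier of 7 February 2026 and 16 September 2021.

2021-09-16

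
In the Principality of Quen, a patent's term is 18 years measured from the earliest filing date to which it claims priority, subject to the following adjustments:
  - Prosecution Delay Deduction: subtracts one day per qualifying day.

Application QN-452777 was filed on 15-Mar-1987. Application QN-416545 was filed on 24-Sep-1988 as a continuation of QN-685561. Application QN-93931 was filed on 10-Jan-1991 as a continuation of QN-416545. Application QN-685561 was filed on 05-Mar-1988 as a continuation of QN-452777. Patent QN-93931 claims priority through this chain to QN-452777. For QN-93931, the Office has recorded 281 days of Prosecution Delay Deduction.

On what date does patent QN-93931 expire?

Earliest priority filing: 15 March 1987.
Base term: 15 March 1987 + 18 years → 15 March 2005.
Prosecution Delay Deduction: −281 days → 7 June 2004.

June 7, 2004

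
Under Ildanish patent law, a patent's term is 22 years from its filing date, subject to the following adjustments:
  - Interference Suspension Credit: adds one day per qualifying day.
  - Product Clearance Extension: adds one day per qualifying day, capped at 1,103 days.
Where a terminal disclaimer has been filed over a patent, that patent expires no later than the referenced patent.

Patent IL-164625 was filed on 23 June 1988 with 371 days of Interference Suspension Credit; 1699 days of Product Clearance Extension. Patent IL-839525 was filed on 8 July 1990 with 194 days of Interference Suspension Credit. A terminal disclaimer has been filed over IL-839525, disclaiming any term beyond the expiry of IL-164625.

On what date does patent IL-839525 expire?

Natural term of IL-839525:
  Base: filing + 22 years → 8 July 2012.
  Interference Suspension Credit: +194 days → 18 January 2013.
Expiry of referenced patent IL-164625:
  Base: filing + 22 years → 23 June 2010.
  Interference Suspension Credit: +371 days → 29 June 2011.
  Product Clearance Extension: 1699 days claimed exceeds the 1103-day cap, so +1103 days → 6 July 2014.
Terminal disclaimer: IL-839525 expires on the earlier of 18 January 2013 and 6 July 2014.

2013-01-18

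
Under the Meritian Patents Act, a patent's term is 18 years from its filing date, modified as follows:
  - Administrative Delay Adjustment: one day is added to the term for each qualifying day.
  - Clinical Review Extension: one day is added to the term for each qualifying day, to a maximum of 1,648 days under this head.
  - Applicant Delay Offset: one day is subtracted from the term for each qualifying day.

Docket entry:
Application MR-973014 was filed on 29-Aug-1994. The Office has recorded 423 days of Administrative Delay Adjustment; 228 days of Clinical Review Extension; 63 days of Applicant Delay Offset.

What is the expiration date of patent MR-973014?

2014-04-09

Base term: filing date + 18 years → 29 August 2012.
Administrative Delay Adjustment: +423 days → 26 October 2013.
Clinical Review Extension: 228 days (within the 1648-day cap) → +228 days → 11 June 2014.
Applicant Delay Offset: −63 days → 9 April 2014.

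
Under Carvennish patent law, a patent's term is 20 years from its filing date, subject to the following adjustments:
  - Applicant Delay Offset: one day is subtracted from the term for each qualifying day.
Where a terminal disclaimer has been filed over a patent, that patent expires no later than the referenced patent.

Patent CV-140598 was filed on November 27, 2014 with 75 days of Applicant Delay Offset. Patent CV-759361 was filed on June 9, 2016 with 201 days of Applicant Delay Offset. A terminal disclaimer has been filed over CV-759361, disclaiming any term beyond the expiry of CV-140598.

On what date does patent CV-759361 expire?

September 13, 2034

Natural term of CV-759361:
  Base: filing + 20 years → 9 June 2036.
  Applicant Delay Offset: −201 days → 21 November 2035.
Expiry of referenced patent CV-140598:
  Base: filing + 20 years → 27 November 2034.
  Applicant Delay Offset: −75 days → 13 September 2034.
Terminal disclaimer: CV-759361 expires on the earlier of 21 November 2035 and 13 September 2034.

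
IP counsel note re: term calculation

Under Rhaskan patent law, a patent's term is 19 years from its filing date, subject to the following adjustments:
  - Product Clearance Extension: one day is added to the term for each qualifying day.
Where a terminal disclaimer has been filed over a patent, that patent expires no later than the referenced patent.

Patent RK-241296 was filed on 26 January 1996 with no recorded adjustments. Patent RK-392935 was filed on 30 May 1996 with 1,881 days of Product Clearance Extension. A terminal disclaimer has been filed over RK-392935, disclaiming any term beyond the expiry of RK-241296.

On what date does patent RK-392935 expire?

2015-01-26

Natural term of RK-392935:
  Base: filing + 19 years → 30 May 2015.
  Product Clearance Extension: +1881 days → 23 July 2020.
Expiry of referenced patent RK-241296:
  Base: filing + 19 years → 26 January 2015.
Terminal disclaimer: RK-392935 expires on the earlier of 23 July 2020 and 26 January 2015.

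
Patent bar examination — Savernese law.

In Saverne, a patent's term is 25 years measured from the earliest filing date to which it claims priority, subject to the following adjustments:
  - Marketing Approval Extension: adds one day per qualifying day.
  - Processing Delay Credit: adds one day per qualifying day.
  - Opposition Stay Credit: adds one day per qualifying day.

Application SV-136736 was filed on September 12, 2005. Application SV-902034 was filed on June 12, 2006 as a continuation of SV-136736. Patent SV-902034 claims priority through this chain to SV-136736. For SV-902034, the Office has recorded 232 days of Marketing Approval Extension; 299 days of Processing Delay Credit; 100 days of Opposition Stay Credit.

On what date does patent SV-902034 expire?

2032-06-04

Earliest priority filing: 12 September 2005.
Base term: 12 September 2005 + 25 years → 12 September 2030.
Marketing Approval Extension: +232 days → 2 May 2031.
Processing Delay Credit: +299 days → 25 February 2032.
Opposition Stay Credit: +100 days → 4 June 2032.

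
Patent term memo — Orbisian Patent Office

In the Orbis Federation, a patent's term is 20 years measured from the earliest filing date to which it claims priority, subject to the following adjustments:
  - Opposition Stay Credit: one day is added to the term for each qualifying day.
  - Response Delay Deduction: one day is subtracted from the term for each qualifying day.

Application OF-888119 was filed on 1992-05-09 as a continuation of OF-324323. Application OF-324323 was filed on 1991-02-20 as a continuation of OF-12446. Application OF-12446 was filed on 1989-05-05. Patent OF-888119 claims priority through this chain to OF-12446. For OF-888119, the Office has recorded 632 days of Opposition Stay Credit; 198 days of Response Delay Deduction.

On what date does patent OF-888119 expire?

July 13, 2010

Earliest priority filing: 5 May 1989.
Base term: 5 May 1989 + 20 years → 5 May 2009.
Opposition Stay Credit: +632 days → 27 January 2011.
Response Delay Deduction: −198 days → 13 July 2010.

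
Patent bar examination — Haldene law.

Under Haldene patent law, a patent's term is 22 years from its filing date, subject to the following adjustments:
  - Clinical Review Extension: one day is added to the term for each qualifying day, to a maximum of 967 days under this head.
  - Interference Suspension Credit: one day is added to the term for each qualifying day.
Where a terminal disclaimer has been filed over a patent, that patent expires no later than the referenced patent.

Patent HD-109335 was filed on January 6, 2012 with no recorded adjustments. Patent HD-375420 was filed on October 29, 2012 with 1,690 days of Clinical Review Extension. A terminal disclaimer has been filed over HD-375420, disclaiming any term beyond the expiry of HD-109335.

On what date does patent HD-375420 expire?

2034-01-06

Natural term of HD-375420:
  Base: filing + 22 years → 29 October 2034.
  Clinical Review Extension: 1690 days claimed exceeds the 967-day cap, so +967 days → 22 June 2037.
Expiry of referenced patent HD-109335:
  Base: filing + 22 years → 6 January 2034.
Terminal disclaimer: HD-375420 expires on the earlier of 22 June 2037 and 6 January 2034.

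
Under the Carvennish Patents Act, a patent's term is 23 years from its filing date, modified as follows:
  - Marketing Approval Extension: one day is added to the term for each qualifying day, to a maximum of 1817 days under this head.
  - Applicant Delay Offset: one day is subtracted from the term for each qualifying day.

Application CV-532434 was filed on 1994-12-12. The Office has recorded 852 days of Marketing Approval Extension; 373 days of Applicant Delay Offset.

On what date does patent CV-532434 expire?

April 5, 2019

Base term: filing date + 23 years → 12 December 2017.
Marketing Approval Extension: 852 days (within the 1817-day cap) → +852 days → 12 April 2020.
Applicant Delay Offset: −373 days → 5 April 2019.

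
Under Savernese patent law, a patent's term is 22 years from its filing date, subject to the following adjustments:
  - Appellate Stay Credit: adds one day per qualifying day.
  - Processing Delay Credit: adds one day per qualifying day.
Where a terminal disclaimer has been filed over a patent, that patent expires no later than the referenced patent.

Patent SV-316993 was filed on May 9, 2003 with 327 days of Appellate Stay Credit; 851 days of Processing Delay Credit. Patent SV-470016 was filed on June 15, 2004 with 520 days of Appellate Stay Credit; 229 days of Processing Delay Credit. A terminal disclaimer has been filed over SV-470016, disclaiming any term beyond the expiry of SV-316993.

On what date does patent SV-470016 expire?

2028-07-03

Natural term of SV-470016:
  Base: filing + 22 years → 15 June 2026.
  Appellate Stay Credit: +520 days → 17 November 2027.
  Processing Delay Credit: +229 days → 3 July 2028.
Expiry of referenced patent SV-316993:
  Base: filing + 22 years → 9 May 2025.
  Appellate Stay Credit: +327 days → 1 April 2026.
  Processing Delay Credit: +851 days → 30 July 2028.
Terminal disclaimer: SV-470016 expires on the earlier of 3 July 2028 and 30 July 2028.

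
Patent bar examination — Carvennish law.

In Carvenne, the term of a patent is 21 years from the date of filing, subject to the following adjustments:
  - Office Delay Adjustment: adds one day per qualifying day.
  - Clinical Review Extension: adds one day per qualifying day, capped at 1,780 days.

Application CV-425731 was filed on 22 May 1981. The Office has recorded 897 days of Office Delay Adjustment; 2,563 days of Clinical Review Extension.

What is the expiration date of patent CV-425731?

September 19, 2009

Base term: filing date + 21 years → 22 May 2002.
Office Delay Adjustment: +897 days → 4 November 2004.
Clinical Review Extension: 2563 days claimed exceeds the 1780-day cap, so +1780 days → 19 September 2009.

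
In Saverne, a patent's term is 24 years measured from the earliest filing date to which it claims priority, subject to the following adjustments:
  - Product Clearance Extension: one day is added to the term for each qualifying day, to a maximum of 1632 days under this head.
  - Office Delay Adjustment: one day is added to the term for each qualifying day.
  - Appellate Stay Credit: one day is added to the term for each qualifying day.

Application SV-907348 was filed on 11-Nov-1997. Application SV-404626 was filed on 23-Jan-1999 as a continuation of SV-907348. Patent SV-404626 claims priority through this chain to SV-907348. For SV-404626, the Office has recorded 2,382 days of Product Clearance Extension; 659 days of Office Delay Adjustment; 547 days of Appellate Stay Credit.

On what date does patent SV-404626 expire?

Earliest priority filing: 11 November 1997.
Base term: 11 November 1997 + 24 years → 11 November 2021.
Product Clearance Extension: 2382 days claimed exceeds the 1632-day cap, so +1632 days → 1 May 2026.
Office Delay Adjustment: +659 days → 19 February 2028.
Appellate Stay Credit: +547 days → 19 August 2029.

August 19, 2029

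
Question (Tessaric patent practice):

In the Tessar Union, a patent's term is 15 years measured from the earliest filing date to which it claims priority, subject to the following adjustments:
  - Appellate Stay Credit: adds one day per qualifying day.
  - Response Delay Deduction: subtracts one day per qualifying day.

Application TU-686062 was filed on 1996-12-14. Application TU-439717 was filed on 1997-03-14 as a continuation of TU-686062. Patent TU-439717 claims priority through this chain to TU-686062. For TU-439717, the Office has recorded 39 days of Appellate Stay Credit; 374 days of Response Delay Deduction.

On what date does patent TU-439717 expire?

Earliest priority filing: 14 December 1996.
Base term: 14 December 1996 + 15 years → 14 December 2011.
Appellate Stay Credit: +39 days → 22 January 2012.
Response Delay Deduction: −374 days → 13 January 2011.

January 13, 2011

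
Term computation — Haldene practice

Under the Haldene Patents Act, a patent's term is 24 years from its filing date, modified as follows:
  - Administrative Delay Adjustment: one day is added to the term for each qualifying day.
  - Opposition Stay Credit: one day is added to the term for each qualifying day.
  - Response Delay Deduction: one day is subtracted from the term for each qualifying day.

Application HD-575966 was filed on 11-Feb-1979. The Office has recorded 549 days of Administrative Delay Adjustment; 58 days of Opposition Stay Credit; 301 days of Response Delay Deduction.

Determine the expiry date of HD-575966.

2003-12-14

Base term: filing date + 24 years → 11 February 2003.
Administrative Delay Adjustment: +549 days → 13 August 2004.
Opposition Stay Credit: +58 days → 10 October 2004.
Response Delay Deduction: −301 days → 14 December 2003.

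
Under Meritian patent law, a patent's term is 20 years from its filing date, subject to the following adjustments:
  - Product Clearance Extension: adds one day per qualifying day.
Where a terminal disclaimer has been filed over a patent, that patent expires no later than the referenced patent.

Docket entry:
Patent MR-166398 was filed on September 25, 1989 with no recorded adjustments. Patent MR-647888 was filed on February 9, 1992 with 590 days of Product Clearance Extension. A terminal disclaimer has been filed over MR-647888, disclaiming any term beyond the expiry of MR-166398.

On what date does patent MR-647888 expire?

Natural term of MR-647888:
  Base: filing + 20 years → 9 February 2012.
  Product Clearance Extension: +590 days → 21 September 2013.
Expiry of referenced patent MR-166398:
  Base: filing + 20 years → 25 September 2009.
Terminal disclaimer: MR-647888 expires on the earlier of 21 September 2013 and 25 September 2009.

September 25, 2009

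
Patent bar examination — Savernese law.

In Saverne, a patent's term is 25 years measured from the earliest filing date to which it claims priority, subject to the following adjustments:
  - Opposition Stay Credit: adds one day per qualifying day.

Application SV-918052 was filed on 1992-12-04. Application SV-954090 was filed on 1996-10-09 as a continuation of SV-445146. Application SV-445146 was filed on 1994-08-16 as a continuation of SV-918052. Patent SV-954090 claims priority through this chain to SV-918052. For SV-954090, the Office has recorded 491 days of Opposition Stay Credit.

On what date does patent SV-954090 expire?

Earliest priority filing: 4 December 1992.
Base term: 4 December 1992 + 25 years → 4 December 2017.
Opposition Stay Credit: +491 days → 9 April 2019.

2019-04-09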